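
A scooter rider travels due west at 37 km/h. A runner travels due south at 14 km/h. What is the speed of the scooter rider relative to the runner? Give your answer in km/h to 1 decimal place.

39.6 km/h

Taking east as x and north as y: scooter rider velocity = (-37.000, 0.000) km/h; runner velocity = (0.000, -14.000) km/h.
Velocity of scooter rider relative to runner = (-37.000, 0.000) − (0.000, -14.000) = (-37.000, 14.000) km/h.
Magnitude = |(-37.000, 14.000)| = 39.560 km/h.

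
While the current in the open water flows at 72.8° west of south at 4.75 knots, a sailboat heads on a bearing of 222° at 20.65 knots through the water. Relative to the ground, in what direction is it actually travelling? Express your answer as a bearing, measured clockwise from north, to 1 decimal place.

Taking east as x and north as y: velocity relative to the water = (-13.818, -15.346) knots; the water relative to ground = (-4.538, -1.405) knots.
Velocity relative to ground = (-13.818, -15.346) + (-4.538, -1.405) = (-18.355, -16.751) knots.
Bearing = atan2(-18.36, -16.75) = 227.62° clockwise from north.

227.6°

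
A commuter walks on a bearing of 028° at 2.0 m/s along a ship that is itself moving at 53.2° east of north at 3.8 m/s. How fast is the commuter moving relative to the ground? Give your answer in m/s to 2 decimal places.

5.67 m/s

Taking east as x and north as y: ship velocity = (3.043, 2.276) m/s; commuter velocity relative to ship = (0.939, 1.766) m/s.
Velocity relative to ground = (3.043, 2.276) + (0.939, 1.766) = (3.982, 4.042) m/s.
Speed = |(3.982, 4.042)| = 5.674 m/s.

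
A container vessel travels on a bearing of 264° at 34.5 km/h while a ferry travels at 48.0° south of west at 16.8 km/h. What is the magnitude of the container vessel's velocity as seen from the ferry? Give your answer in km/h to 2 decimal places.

Taking east as x and north as y: container vessel velocity = (-34.311, -3.606) km/h; ferry velocity = (-11.241, -12.485) km/h.
Velocity of container vessel relative to ferry = (-34.311, -3.606) − (-11.241, -12.485) = (-23.070, 8.879) km/h.
Magnitude = |(-23.070, 8.879)| = 24.719 km/h.

24.72 km/h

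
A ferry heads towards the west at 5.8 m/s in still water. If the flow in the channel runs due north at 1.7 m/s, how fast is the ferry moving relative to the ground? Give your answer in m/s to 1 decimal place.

6.0 m/s

Taking east as x and north as y: velocity relative to the water = (-5.800, 0.000) m/s; the water relative to ground = (0.000, 1.700) m/s.
Velocity relative to ground = (-5.800, 0.000) + (0.000, 1.700) = (-5.800, 1.700) m/s.
Speed = |(-5.800, 1.700)| = 6.044 m/s.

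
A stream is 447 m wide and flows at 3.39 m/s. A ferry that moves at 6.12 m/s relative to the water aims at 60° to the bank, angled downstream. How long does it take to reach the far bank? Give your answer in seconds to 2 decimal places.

84.34 s

The component of the ferry's velocity perpendicular to the bank is 6.12 × sin 60° = 5.300 m/s.
The current is parallel to the bank, so it does not affect the crossing time.
Time = 447 / 5.300 = 84.338 s.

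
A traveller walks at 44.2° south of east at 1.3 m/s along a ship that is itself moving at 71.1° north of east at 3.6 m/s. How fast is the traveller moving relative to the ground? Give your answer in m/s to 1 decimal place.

3.3 m/s

Taking east as x and north as y: ship velocity = (1.166, 3.406) m/s; traveller velocity relative to ship = (0.932, -0.906) m/s.
Velocity relative to ground = (1.166, 3.406) + (0.932, -0.906) = (2.098, 2.500) m/s.
Speed = |(2.098, 2.500)| = 3.263 m/s.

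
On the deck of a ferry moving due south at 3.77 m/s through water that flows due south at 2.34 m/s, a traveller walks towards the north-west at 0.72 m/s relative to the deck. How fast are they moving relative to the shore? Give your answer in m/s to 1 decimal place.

5.6 m/s

In east/north components (m/s): traveller relative to ferry = (-0.509, 0.509); ferry relative to water = (0.000, -3.770); water relative to ground = (0.000, -2.340).
Sum = (-0.509, -5.601) m/s.
Speed = |(-0.509, -5.601)| = 5.624 m/s.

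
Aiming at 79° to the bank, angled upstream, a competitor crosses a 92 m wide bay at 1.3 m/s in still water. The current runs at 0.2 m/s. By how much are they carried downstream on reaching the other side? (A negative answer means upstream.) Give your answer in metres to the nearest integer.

-3 m

Perpendicular speed = 1.276 m/s; crossing time = 92 / 1.276 = 72.094 s.
Net downstream speed = -0.048 m/s.
Drift = -0.048 × 72.094 = -3.464 m (upstream).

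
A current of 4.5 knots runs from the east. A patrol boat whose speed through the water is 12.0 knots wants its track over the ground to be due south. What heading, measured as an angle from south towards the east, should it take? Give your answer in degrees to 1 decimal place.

22.0°

The current pushes perpendicular to the desired track; the heading must have a component into the current equal to 4.5 knots: 12.0 sin θ = 4.5.
sin θ = 0.3750, so θ = 22.024°.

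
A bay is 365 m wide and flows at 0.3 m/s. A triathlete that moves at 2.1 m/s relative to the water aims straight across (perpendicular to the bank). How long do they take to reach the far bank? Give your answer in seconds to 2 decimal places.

173.81 s

The component of the triathlete's velocity perpendicular to the bank is 2.1 m/s.
The current is parallel to the bank, so it does not affect the crossing time.
Time = 365 / 2.100 = 173.810 s.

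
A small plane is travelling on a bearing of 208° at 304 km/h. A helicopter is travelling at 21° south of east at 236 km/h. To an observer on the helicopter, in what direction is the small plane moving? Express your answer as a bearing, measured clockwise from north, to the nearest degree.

243°

Taking east as x and north as y: small plane velocity = (-142.719, -268.416) km/h; helicopter velocity = (220.325, -84.575) km/h.
Velocity of small plane relative to helicopter = (-142.719, -268.416) − (220.325, -84.575) = (-363.044, -183.841) km/h.
Bearing = atan2(-363.04, -183.84) = 243.14° clockwise from north.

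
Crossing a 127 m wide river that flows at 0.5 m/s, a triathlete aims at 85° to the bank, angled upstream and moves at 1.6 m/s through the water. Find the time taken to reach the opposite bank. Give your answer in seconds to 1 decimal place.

79.7 s

The component of the triathlete's velocity perpendicular to the bank is 1.6 × sin 85° = 1.594 m/s.
The current is parallel to the bank, so it does not affect the crossing time.
Time = 127 / 1.594 = 79.678 s.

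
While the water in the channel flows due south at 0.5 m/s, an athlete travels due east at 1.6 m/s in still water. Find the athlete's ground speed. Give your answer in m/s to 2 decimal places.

Taking east as x and north as y: velocity relative to the water = (1.600, 0.000) m/s; the water relative to ground = (0.000, -0.500) m/s.
Velocity relative to ground = (1.600, 0.000) + (0.000, -0.500) = (1.600, -0.500) m/s.
Speed = |(1.600, -0.500)| = 1.676 m/s.

1.68 m/s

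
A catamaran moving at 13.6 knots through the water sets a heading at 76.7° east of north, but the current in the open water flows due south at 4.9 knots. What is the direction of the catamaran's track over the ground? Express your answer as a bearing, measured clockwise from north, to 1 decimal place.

097.6°

Taking east as x and north as y: velocity relative to the water = (13.235, 3.129) knots; the water relative to ground = (0.000, -4.900) knots.
Velocity relative to ground = (13.235, 3.129) + (0.000, -4.900) = (13.235, -1.771) knots.
Bearing = atan2(13.24, -1.77) = 97.62° clockwise from north.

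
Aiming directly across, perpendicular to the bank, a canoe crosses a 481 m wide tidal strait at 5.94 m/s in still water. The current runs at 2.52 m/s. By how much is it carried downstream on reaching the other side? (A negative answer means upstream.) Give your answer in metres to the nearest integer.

Perpendicular speed = 5.940 m/s; crossing time = 481 / 5.940 = 80.976 s.
Net downstream speed = 2.520 m/s.
Drift = 2.520 × 80.976 = 204.061 m (downstream).

204 m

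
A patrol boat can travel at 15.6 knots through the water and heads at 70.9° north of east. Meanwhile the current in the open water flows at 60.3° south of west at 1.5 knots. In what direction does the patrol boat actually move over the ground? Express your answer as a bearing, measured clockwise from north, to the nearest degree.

Taking east as x and north as y: velocity relative to the water = (5.105, 14.741) knots; the water relative to ground = (-0.743, -1.303) knots.
Velocity relative to ground = (5.105, 14.741) + (-0.743, -1.303) = (4.361, 13.438) knots.
Bearing = atan2(4.36, 13.44) = 17.98° clockwise from north.

018°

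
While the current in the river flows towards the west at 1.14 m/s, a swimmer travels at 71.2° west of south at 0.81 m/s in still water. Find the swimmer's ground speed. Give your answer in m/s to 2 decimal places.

1.92 m/s

Taking east as x and north as y: velocity relative to the water = (-0.767, -0.261) m/s; the water relative to ground = (-1.140, 0.000) m/s.
Velocity relative to ground = (-0.767, -0.261) + (-1.140, 0.000) = (-1.907, -0.261) m/s.
Speed = |(-1.907, -0.261)| = 1.925 m/s.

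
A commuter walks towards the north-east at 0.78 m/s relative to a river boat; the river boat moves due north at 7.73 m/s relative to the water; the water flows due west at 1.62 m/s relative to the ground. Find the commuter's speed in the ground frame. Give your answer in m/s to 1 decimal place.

8.4 m/s

In east/north components (m/s): commuter relative to river boat = (0.552, 0.552); river boat relative to water = (0.000, 7.730); water relative to ground = (-1.620, 0.000).
Sum = (-1.068, 8.282) m/s.
Speed = |(-1.068, 8.282)| = 8.350 m/s.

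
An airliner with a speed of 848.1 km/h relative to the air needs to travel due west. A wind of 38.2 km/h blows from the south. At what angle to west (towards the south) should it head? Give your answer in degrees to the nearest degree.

The wind pushes perpendicular to the desired track; the heading must have a component into the wind equal to 38.2 km/h: 848.1 sin θ = 38.2.
sin θ = 0.0450, so θ = 2.582°.

3°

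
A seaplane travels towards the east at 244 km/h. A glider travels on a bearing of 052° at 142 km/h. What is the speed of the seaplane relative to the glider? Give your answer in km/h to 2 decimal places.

Taking east as x and north as y: seaplane velocity = (244.000, 0.000) km/h; glider velocity = (111.898, 87.424) km/h.
Velocity of seaplane relative to glider = (244.000, 0.000) − (111.898, 87.424) = (132.102, -87.424) km/h.
Magnitude = |(132.102, -87.424)| = 158.411 km/h.

158.41 km/h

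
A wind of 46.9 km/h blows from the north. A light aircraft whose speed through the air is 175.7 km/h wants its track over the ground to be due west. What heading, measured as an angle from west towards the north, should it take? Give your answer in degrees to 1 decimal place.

The wind pushes perpendicular to the desired track; the heading must have a component into the wind equal to 46.9 km/h: 175.7 sin θ = 46.9.
sin θ = 0.2669, so θ = 15.482°.

15.5°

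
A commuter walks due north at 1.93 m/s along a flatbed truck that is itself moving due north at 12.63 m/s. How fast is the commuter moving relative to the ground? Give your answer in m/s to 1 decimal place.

Taking east as x and north as y: flatbed truck velocity = (0.000, 12.630) m/s; commuter velocity relative to flatbed truck = (0.000, 1.930) m/s.
Velocity relative to ground = (0.000, 12.630) + (0.000, 1.930) = (0.000, 14.560) m/s.
Speed = |(0.000, 14.560)| = 14.560 m/s.

14.6 m/s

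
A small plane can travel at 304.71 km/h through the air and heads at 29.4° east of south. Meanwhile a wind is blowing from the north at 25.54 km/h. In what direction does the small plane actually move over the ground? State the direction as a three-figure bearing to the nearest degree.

153°

Taking east as x and north as y: velocity relative to the air = (149.583, -265.468) km/h; the air relative to ground = (0.000, -25.540) km/h.
Velocity relative to ground = (149.583, -265.468) + (0.000, -25.540) = (149.583, -291.008) km/h.
Bearing = atan2(149.58, -291.01) = 152.80° clockwise from north.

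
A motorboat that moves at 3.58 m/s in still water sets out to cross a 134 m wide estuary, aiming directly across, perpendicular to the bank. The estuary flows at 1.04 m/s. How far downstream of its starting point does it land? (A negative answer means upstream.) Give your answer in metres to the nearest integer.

Perpendicular speed = 3.580 m/s; crossing time = 134 / 3.580 = 37.430 s.
Net downstream speed = 1.040 m/s.
Drift = 1.040 × 37.430 = 38.927 m (downstream).

39 m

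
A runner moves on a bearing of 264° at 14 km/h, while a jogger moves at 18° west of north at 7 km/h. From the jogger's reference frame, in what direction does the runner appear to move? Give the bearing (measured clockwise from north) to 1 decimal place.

235.4°

Taking east as x and north as y: runner velocity = (-13.923, -1.463) km/h; jogger velocity = (-2.163, 6.657) km/h.
Velocity of runner relative to jogger = (-13.923, -1.463) − (-2.163, 6.657) = (-11.760, -8.121) km/h.
Bearing = atan2(-11.76, -8.12) = 235.37° clockwise from north.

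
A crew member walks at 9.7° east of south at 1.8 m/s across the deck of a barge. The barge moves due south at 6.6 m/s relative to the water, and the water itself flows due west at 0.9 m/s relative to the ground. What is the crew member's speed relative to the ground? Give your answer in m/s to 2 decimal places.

8.40 m/s

In east/north components (m/s): crew member relative to barge = (0.303, -1.774); barge relative to water = (0.000, -6.600); water relative to ground = (-0.900, 0.000).
Sum = (-0.597, -8.374) m/s.
Speed = |(-0.597, -8.374)| = 8.395 m/s.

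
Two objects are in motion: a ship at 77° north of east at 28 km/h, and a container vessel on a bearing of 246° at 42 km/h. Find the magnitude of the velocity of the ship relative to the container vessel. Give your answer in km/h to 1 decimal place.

63.0 km/h

Taking east as x and north as y: ship velocity = (6.299, 27.282) km/h; container vessel velocity = (-38.369, -17.083) km/h.
Velocity of ship relative to container vessel = (6.299, 27.282) − (-38.369, -17.083) = (44.668, 44.365) km/h.
Magnitude = |(44.668, 44.365)| = 62.956 km/h.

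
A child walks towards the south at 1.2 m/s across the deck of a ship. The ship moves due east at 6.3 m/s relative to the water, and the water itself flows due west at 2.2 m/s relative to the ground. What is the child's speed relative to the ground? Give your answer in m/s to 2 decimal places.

4.27 m/s

In east/north components (m/s): child relative to ship = (0.000, -1.200); ship relative to water = (6.300, 0.000); water relative to ground = (-2.200, 0.000).
Sum = (4.100, -1.200) m/s.
Speed = |(4.100, -1.200)| = 4.272 m/s.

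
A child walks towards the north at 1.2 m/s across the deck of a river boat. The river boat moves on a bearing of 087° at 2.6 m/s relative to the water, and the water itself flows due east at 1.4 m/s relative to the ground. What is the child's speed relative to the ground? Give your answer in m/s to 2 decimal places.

In east/north components (m/s): child relative to river boat = (0.000, 1.200); river boat relative to water = (2.596, 0.136); water relative to ground = (1.400, 0.000).
Sum = (3.996, 1.336) m/s.
Speed = |(3.996, 1.336)| = 4.214 m/s.

4.21 m/s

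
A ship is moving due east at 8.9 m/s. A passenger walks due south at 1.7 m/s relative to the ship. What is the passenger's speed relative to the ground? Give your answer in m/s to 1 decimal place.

Taking east as x and north as y: ship velocity = (8.900, 0.000) m/s; passenger velocity relative to ship = (0.000, -1.700) m/s.
Velocity relative to ground = (8.900, 0.000) + (0.000, -1.700) = (8.900, -1.700) m/s.
Speed = |(8.900, -1.700)| = 9.061 m/s.

9.1 m/s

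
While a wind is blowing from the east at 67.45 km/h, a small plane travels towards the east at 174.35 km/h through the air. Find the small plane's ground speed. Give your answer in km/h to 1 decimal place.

106.9 km/h

Taking east as x and north as y: velocity relative to the air = (174.350, 0.000) km/h; the air relative to ground = (-67.450, 0.000) km/h.
Velocity relative to ground = (174.350, 0.000) + (-67.450, 0.000) = (106.900, 0.000) km/h.
Speed = |(106.900, 0.000)| = 106.900 km/h.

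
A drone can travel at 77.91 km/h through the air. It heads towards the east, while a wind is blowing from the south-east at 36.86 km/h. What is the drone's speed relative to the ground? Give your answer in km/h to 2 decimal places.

58.03 km/h

Taking east as x and north as y: velocity relative to the air = (77.910, 0.000) km/h; the air relative to ground = (-26.064, 26.064) km/h.
Velocity relative to ground = (77.910, 0.000) + (-26.064, 26.064) = (51.846, 26.064) km/h.
Speed = |(51.846, 26.064)| = 58.029 km/h.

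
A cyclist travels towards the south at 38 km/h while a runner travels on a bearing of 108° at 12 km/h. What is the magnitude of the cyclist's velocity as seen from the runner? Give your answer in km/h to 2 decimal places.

36.14 km/h

Taking east as x and north as y: cyclist velocity = (0.000, -38.000) km/h; runner velocity = (11.413, -3.708) km/h.
Velocity of cyclist relative to runner = (0.000, -38.000) − (11.413, -3.708) = (-11.413, -34.292) km/h.
Magnitude = |(-11.413, -34.292)| = 36.141 km/h.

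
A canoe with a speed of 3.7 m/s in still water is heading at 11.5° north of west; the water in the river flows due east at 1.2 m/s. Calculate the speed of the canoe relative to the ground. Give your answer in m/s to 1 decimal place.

Taking east as x and north as y: velocity relative to the water = (-3.626, 0.738) m/s; the water relative to ground = (1.200, 0.000) m/s.
Velocity relative to ground = (-3.626, 0.738) + (1.200, 0.000) = (-2.426, 0.738) m/s.
Speed = |(-2.426, 0.738)| = 2.535 m/s.

2.5 m/s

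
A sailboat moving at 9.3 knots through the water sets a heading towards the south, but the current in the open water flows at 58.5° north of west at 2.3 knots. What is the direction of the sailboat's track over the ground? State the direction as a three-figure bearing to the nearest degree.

Taking east as x and north as y: velocity relative to the water = (0.000, -9.300) knots; the water relative to ground = (-1.202, 1.961) knots.
Velocity relative to ground = (0.000, -9.300) + (-1.202, 1.961) = (-1.202, -7.339) knots.
Bearing = atan2(-1.20, -7.34) = 189.30° clockwise from north.

189°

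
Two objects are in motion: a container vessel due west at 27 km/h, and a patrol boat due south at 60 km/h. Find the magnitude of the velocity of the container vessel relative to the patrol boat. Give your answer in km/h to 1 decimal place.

65.8 km/h

Taking east as x and north as y: container vessel velocity = (-27.000, 0.000) km/h; patrol boat velocity = (0.000, -60.000) km/h.
Velocity of container vessel relative to patrol boat = (-27.000, 0.000) − (0.000, -60.000) = (-27.000, 60.000) km/h.
Magnitude = |(-27.000, 60.000)| = 65.795 km/h.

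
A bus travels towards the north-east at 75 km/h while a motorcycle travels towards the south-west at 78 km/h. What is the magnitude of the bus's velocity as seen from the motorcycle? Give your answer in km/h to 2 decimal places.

Taking east as x and north as y: bus velocity = (53.033, 53.033) km/h; motorcycle velocity = (-55.154, -55.154) km/h.
Velocity of bus relative to motorcycle = (53.033, 53.033) − (-55.154, -55.154) = (108.187, 108.187) km/h.
Magnitude = |(108.187, 108.187)| = 153.000 km/h.

153.00 km/h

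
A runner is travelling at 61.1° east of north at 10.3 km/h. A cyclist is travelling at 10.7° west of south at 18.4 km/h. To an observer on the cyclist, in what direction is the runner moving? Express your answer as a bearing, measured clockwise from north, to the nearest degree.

Taking east as x and north as y: runner velocity = (9.017, 4.978) km/h; cyclist velocity = (-3.416, -18.080) km/h.
Velocity of runner relative to cyclist = (9.017, 4.978) − (-3.416, -18.080) = (12.434, 23.058) km/h.
Bearing = atan2(12.43, 23.06) = 28.33° clockwise from north.

028°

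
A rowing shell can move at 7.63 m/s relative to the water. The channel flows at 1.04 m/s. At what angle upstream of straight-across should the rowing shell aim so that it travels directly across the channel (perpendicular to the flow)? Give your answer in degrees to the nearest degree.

To cancel the current, the upstream component of the rowing shell's velocity must equal the flow: 7.63 sin θ = 1.04.
sin θ = 1.04 / 7.63 = 0.1363.
θ = arcsin(0.1363) = 7.834°.

8°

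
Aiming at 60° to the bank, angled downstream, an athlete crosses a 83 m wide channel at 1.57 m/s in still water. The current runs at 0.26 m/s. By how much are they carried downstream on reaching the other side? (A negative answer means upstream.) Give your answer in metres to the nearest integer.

Perpendicular speed = 1.360 m/s; crossing time = 83 / 1.360 = 61.045 s.
Net downstream speed = 1.045 m/s.
Drift = 1.045 × 61.045 = 63.792 m (downstream).

64 m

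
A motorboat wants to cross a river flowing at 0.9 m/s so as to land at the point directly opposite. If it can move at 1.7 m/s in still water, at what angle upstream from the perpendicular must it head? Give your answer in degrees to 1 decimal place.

32.0°

To cancel the current, the upstream component of the motorboat's velocity must equal the flow: 1.7 sin θ = 0.9.
sin θ = 0.9 / 1.7 = 0.5294.
θ = arcsin(0.5294) = 31.966°.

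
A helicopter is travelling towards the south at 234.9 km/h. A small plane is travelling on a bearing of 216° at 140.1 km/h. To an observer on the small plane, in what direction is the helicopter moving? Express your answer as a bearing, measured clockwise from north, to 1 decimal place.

145.9°

Taking east as x and north as y: helicopter velocity = (0.000, -234.900) km/h; small plane velocity = (-82.349, -113.343) km/h.
Velocity of helicopter relative to small plane = (0.000, -234.900) − (-82.349, -113.343) = (82.349, -121.557) km/h.
Bearing = atan2(82.35, -121.56) = 145.88° clockwise from north.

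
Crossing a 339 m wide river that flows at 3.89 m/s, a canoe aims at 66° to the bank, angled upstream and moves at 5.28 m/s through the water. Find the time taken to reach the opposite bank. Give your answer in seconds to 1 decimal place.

70.3 s

The component of the canoe's velocity perpendicular to the bank is 5.28 × sin 66° = 4.824 m/s.
Only the cross-stream component determines the crossing time; the current contributes nothing perpendicular to the bank.
Time = 339 / 4.824 = 70.281 s.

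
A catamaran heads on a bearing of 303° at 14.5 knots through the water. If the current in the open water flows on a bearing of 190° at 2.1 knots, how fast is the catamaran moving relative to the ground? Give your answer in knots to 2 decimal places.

Taking east as x and north as y: velocity relative to the water = (-12.161, 7.897) knots; the water relative to ground = (-0.365, -2.068) knots.
Velocity relative to ground = (-12.161, 7.897) + (-0.365, -2.068) = (-12.525, 5.829) knots.
Speed = |(-12.525, 5.829)| = 13.815 knots.

13.82 knots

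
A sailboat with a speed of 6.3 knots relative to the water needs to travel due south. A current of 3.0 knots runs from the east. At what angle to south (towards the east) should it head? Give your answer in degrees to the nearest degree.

The current pushes perpendicular to the desired track; the heading must have a component into the current equal to 3.0 knots: 6.3 sin θ = 3.0.
sin θ = 0.4762, so θ = 28.437°.

28°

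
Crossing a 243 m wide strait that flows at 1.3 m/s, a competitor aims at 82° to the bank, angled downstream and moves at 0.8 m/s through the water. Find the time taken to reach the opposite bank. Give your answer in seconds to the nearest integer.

The component of the competitor's velocity perpendicular to the bank is 0.8 × sin 82° = 0.792 m/s.
The current is parallel to the bank, so it does not affect the crossing time.
Time = 243 / 0.792 = 306.735 s.

307 s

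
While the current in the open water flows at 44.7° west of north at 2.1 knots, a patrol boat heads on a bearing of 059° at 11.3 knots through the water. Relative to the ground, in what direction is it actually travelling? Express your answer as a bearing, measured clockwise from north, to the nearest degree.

Taking east as x and north as y: velocity relative to the water = (9.686, 5.820) knots; the water relative to ground = (-1.477, 1.493) knots.
Velocity relative to ground = (9.686, 5.820) + (-1.477, 1.493) = (8.209, 7.313) knots.
Bearing = atan2(8.21, 7.31) = 48.30° clockwise from north.

048°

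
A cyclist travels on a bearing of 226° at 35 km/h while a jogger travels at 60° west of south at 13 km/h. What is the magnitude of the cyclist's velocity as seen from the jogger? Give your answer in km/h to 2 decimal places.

Taking east as x and north as y: cyclist velocity = (-25.177, -24.313) km/h; jogger velocity = (-11.258, -6.500) km/h.
Velocity of cyclist relative to jogger = (-25.177, -24.313) − (-11.258, -6.500) = (-13.919, -17.813) km/h.
Magnitude = |(-13.919, -17.813)| = 22.606 km/h.

22.61 km/h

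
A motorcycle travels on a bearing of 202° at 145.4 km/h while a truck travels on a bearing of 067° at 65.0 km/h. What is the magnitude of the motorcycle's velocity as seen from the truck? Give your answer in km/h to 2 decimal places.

Taking east as x and north as y: motorcycle velocity = (-54.468, -134.813) km/h; truck velocity = (59.833, 25.398) km/h.
Velocity of motorcycle relative to truck = (-54.468, -134.813) − (59.833, 25.398) = (-114.301, -160.210) km/h.
Magnitude = |(-114.301, -160.210)| = 196.804 km/h.

196.80 km/h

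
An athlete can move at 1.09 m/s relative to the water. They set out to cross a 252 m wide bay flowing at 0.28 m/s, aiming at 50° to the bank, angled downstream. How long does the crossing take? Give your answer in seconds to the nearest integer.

302 s

The component of the athlete's velocity perpendicular to the bank is 1.09 × sin 50° = 0.835 m/s.
Only the cross-stream component determines the crossing time; the current contributes nothing perpendicular to the bank.
Time = 252 / 0.835 = 301.801 s.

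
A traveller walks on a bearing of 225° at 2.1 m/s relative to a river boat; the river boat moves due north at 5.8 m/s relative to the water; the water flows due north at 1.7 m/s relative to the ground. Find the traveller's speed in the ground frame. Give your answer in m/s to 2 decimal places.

6.20 m/s

In east/north components (m/s): traveller relative to river boat = (-1.485, -1.485); river boat relative to water = (0.000, 5.800); water relative to ground = (0.000, 1.700).
Sum = (-1.485, 6.015) m/s.
Speed = |(-1.485, 6.015)| = 6.196 m/s.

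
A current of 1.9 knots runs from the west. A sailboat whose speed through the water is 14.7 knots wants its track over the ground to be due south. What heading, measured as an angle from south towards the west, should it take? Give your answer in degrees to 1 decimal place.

7.4°

The current pushes perpendicular to the desired track; the heading must have a component into the current equal to 1.9 knots: 14.7 sin θ = 1.9.
sin θ = 0.1293, so θ = 7.426°.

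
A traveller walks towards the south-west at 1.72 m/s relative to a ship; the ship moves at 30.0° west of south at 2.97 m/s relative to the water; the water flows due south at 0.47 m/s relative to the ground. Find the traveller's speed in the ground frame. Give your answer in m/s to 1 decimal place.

In east/north components (m/s): traveller relative to ship = (-1.216, -1.216); ship relative to water = (-1.485, -2.572); water relative to ground = (0.000, -0.470).
Sum = (-2.701, -4.258) m/s.
Speed = |(-2.701, -4.258)| = 5.043 m/s.

5.0 m/s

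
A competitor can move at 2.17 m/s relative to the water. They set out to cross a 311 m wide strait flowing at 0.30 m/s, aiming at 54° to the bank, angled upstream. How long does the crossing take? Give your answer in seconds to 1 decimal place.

The component of the competitor's velocity perpendicular to the bank is 2.17 × sin 54° = 1.756 m/s.
The flow acts along the bank and has no component across it.
Time = 311 / 1.756 = 177.151 s.

177.2 s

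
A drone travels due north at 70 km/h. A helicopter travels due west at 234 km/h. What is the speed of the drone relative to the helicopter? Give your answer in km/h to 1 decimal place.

244.2 km/h

Taking east as x and north as y: drone velocity = (0.000, 70.000) km/h; helicopter velocity = (-234.000, 0.000) km/h.
Velocity of drone relative to helicopter = (0.000, 70.000) − (-234.000, 0.000) = (234.000, 70.000) km/h.
Magnitude = |(234.000, 70.000)| = 244.246 km/h.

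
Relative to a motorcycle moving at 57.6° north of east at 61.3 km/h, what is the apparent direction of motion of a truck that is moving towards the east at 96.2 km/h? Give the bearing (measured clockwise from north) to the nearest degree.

129°

Taking east as x and north as y: truck velocity = (96.200, 0.000) km/h; motorcycle velocity = (32.846, 51.757) km/h.
Velocity of truck relative to motorcycle = (96.200, 0.000) − (32.846, 51.757) = (63.354, -51.757) km/h.
Bearing = atan2(63.35, -51.76) = 129.25° clockwise from north.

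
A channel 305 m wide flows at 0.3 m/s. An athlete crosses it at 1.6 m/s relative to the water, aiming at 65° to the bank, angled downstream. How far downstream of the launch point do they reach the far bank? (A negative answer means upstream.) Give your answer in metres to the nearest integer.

205 m

Perpendicular speed = 1.450 m/s; crossing time = 305 / 1.450 = 210.331 s.
Net downstream speed = 0.976 m/s.
Drift = 0.976 × 210.331 = 205.323 m (downstream).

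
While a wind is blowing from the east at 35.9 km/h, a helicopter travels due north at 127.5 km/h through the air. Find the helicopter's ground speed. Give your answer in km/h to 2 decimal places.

132.46 km/h

Taking east as x and north as y: velocity relative to the air = (0.000, 127.500) km/h; the air relative to ground = (-35.900, 0.000) km/h.
Velocity relative to ground = (0.000, 127.500) + (-35.900, 0.000) = (-35.900, 127.500) km/h.
Speed = |(-35.900, 127.500)| = 132.458 km/h.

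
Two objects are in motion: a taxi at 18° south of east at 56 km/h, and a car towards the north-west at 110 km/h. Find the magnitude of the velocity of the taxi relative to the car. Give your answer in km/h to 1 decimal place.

Taking east as x and north as y: taxi velocity = (53.259, -17.305) km/h; car velocity = (-77.782, 77.782) km/h.
Velocity of taxi relative to car = (53.259, -17.305) − (-77.782, 77.782) = (131.041, -95.087) km/h.
Magnitude = |(131.041, -95.087)| = 161.905 km/h.

161.9 km/h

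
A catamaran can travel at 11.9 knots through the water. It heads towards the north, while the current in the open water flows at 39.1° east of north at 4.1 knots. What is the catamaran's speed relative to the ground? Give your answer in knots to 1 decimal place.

Taking east as x and north as y: velocity relative to the water = (0.000, 11.900) knots; the water relative to ground = (2.586, 3.182) knots.
Velocity relative to ground = (0.000, 11.900) + (2.586, 3.182) = (2.586, 15.082) knots.
Speed = |(2.586, 15.082)| = 15.302 knots.

15.3 knots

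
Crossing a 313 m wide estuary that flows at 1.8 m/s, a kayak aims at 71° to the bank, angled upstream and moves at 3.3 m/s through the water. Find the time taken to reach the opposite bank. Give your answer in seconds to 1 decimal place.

The component of the kayak's velocity perpendicular to the bank is 3.3 × sin 71° = 3.120 m/s.
The current is parallel to the bank, so it does not affect the crossing time.
Time = 313 / 3.120 = 100.314 s.

100.3 s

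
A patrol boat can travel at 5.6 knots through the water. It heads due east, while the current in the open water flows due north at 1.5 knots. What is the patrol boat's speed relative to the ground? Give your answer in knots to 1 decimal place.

Taking east as x and north as y: velocity relative to the water = (5.600, 0.000) knots; the water relative to ground = (0.000, 1.500) knots.
Velocity relative to ground = (5.600, 0.000) + (0.000, 1.500) = (5.600, 1.500) knots.
Speed = |(5.600, 1.500)| = 5.797 knots.

5.8 knots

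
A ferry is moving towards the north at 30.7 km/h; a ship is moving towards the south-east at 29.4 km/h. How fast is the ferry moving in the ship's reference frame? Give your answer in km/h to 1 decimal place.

Taking east as x and north as y: ferry velocity = (0.000, 30.700) km/h; ship velocity = (20.789, -20.789) km/h.
Velocity of ferry relative to ship = (0.000, 30.700) − (20.789, -20.789) = (-20.789, 51.489) km/h.
Magnitude = |(-20.789, 51.489)| = 55.527 km/h.

55.5 km/h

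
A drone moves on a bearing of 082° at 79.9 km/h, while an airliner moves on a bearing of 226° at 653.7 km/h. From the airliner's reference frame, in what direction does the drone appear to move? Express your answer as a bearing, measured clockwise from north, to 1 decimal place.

Taking east as x and north as y: drone velocity = (79.122, 11.120) km/h; airliner velocity = (-470.232, -454.098) km/h.
Velocity of drone relative to airliner = (79.122, 11.120) − (-470.232, -454.098) = (549.355, 465.218) km/h.
Bearing = atan2(549.35, 465.22) = 49.74° clockwise from north.

049.7°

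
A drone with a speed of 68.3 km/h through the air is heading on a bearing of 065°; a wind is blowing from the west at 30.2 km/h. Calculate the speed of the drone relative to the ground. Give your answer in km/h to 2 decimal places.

Taking east as x and north as y: velocity relative to the air = (61.901, 28.865) km/h; the air relative to ground = (30.200, 0.000) km/h.
Velocity relative to ground = (61.901, 28.865) + (30.200, 0.000) = (92.101, 28.865) km/h.
Speed = |(92.101, 28.865)| = 96.518 km/h.

96.52 km/h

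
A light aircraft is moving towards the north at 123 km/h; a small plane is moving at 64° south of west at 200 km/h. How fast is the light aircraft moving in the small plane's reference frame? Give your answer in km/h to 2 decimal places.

Taking east as x and north as y: light aircraft velocity = (0.000, 123.000) km/h; small plane velocity = (-87.674, -179.759) km/h.
Velocity of light aircraft relative to small plane = (0.000, 123.000) − (-87.674, -179.759) = (87.674, 302.759) km/h.
Magnitude = |(87.674, 302.759)| = 315.198 km/h.

315.20 km/h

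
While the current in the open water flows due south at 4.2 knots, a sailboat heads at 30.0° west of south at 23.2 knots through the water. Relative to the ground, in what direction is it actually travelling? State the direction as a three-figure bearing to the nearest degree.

206°

Taking east as x and north as y: velocity relative to the water = (-11.600, -20.092) knots; the water relative to ground = (0.000, -4.200) knots.
Velocity relative to ground = (-11.600, -20.092) + (0.000, -4.200) = (-11.600, -24.292) knots.
Bearing = atan2(-11.60, -24.29) = 205.53° clockwise from north.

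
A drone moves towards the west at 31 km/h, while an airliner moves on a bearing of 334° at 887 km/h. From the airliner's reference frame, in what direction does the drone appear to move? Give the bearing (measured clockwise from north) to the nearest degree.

156°

Taking east as x and north as y: drone velocity = (-31.000, 0.000) km/h; airliner velocity = (-388.835, 797.230) km/h.
Velocity of drone relative to airliner = (-31.000, 0.000) − (-388.835, 797.230) = (357.835, -797.230) km/h.
Bearing = atan2(357.84, -797.23) = 155.83° clockwise from north.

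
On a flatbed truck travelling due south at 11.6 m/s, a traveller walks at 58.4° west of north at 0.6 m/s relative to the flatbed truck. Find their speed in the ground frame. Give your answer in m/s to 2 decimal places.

11.30 m/s

Taking east as x and north as y: flatbed truck velocity = (0.000, -11.600) m/s; traveller velocity relative to flatbed truck = (-0.511, 0.314) m/s.
Velocity relative to ground = (0.000, -11.600) + (-0.511, 0.314) = (-0.511, -11.286) m/s.
Speed = |(-0.511, -11.286)| = 11.297 m/s.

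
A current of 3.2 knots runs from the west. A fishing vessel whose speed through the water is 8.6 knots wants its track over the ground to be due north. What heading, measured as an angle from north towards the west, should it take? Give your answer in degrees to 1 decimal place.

The current pushes perpendicular to the desired track; the heading must have a component into the current equal to 3.2 knots: 8.6 sin θ = 3.2.
sin θ = 0.3721, so θ = 21.845°.

21.8°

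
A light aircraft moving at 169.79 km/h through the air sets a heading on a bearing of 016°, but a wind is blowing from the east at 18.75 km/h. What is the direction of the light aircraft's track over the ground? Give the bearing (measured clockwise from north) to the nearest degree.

Taking east as x and north as y: velocity relative to the air = (46.800, 163.213) km/h; the air relative to ground = (-18.750, 0.000) km/h.
Velocity relative to ground = (46.800, 163.213) + (-18.750, 0.000) = (28.050, 163.213) km/h.
Bearing = atan2(28.05, 163.21) = 9.75° clockwise from north.

010°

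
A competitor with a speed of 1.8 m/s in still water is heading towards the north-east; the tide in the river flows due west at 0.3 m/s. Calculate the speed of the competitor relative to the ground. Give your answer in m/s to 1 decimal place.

1.6 m/s

Taking east as x and north as y: velocity relative to the water = (1.273, 1.273) m/s; the water relative to ground = (-0.300, 0.000) m/s.
Velocity relative to ground = (1.273, 1.273) + (-0.300, 0.000) = (0.973, 1.273) m/s.
Speed = |(0.973, 1.273)| = 1.602 m/s.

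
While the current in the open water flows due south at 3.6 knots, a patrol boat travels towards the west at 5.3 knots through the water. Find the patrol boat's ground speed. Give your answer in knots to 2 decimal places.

Taking east as x and north as y: velocity relative to the water = (-5.300, 0.000) knots; the water relative to ground = (0.000, -3.600) knots.
Velocity relative to ground = (-5.300, 0.000) + (0.000, -3.600) = (-5.300, -3.600) knots.
Speed = |(-5.300, -3.600)| = 6.407 knots.

6.41 knots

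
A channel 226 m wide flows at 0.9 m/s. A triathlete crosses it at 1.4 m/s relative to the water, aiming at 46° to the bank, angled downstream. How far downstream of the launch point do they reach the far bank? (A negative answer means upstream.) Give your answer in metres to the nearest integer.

Perpendicular speed = 1.007 m/s; crossing time = 226 / 1.007 = 224.412 s.
Net downstream speed = 1.873 m/s.
Drift = 1.873 × 224.412 = 420.217 m (downstream).

420 m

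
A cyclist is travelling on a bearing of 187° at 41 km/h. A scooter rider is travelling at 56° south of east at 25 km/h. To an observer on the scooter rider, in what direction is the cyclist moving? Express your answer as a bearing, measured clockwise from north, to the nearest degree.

Taking east as x and north as y: cyclist velocity = (-4.997, -40.694) km/h; scooter rider velocity = (13.980, -20.726) km/h.
Velocity of cyclist relative to scooter rider = (-4.997, -40.694) − (13.980, -20.726) = (-18.976, -19.968) km/h.
Bearing = atan2(-18.98, -19.97) = 223.54° clockwise from north.

224°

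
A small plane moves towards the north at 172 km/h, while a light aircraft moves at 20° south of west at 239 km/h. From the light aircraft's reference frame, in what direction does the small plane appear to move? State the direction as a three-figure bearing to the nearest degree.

Taking east as x and north as y: small plane velocity = (0.000, 172.000) km/h; light aircraft velocity = (-224.587, -81.743) km/h.
Velocity of small plane relative to light aircraft = (0.000, 172.000) − (-224.587, -81.743) = (224.587, 253.743) km/h.
Bearing = atan2(224.59, 253.74) = 41.51° clockwise from north.

042°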